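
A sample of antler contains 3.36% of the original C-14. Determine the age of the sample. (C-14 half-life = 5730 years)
Age = t½ × log₂(1/ratio) = 28050 years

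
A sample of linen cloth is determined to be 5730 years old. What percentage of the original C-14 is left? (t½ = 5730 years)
N/N₀ = (1/2)^(t/t½) = 0.5 = 50%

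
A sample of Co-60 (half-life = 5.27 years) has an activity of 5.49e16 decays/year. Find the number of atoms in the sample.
N = A/λ = 4.174e17 atoms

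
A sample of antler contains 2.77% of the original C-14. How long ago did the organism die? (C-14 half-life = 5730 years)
Age = t½ × log₂(1/ratio) = 29650 years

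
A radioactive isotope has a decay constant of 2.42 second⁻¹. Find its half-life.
t½ = ln(2)/λ = 0.2864 seconds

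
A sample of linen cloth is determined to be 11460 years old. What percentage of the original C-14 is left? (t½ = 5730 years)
N/N₀ = (1/2)^(t/t½) = 0.25 = 25%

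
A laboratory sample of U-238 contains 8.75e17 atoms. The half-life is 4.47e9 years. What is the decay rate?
A = λN = 1.357e8 decays/year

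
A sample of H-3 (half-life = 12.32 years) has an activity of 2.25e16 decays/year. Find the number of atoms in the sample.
N = A/λ = 3.999e17 atoms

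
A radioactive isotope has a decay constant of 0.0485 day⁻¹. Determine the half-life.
t½ = ln(2)/λ = 14.29 days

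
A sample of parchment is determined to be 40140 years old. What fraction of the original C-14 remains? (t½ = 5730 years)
N/N₀ = (1/2)^(t/t½) = 0.007784 = 0.778%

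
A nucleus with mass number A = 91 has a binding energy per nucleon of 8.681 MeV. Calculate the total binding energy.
B.E. = 8.681 × 91 = 790 MeV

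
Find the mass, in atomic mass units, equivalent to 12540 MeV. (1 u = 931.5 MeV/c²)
m = E/c² = 13.46 u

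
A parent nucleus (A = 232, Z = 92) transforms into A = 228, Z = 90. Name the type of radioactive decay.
ΔA = -4, ΔZ = -2 ⇒ alpha decay (α)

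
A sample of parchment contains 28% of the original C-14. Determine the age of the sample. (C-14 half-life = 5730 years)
Age = t½ × log₂(1/ratio) = 10520 years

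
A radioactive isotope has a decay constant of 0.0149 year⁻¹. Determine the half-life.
t½ = ln(2)/λ = 46.52 years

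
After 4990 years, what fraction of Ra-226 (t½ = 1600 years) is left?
N/N₀ = (1/2)^(t/t½) = 0.1151 = 11.5%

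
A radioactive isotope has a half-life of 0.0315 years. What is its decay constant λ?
λ = ln(2)/t½ = 22 year⁻¹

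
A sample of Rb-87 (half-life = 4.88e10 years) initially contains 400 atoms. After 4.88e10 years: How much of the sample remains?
N = N₀(1/2)^(t/t½) = 200 atoms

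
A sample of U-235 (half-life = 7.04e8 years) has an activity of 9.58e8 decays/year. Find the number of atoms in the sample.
N = A/λ = 9.73e17 atoms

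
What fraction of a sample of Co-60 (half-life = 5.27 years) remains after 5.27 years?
N/N₀ = (1/2)^(t/t½) = 0.5 = 50%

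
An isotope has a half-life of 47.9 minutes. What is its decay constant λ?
λ = ln(2)/t½ = 0.01447 minute⁻¹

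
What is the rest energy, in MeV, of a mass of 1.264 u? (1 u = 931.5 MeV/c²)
E = mc² = 1177 MeV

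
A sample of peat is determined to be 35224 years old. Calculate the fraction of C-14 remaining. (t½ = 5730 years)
N/N₀ = (1/2)^(t/t½) = 0.01411 = 1.41%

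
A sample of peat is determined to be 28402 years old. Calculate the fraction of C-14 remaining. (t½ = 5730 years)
N/N₀ = (1/2)^(t/t½) = 0.0322 = 3.22%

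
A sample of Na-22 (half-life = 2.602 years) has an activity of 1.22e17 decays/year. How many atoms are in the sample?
N = A/λ = 4.58e17 atoms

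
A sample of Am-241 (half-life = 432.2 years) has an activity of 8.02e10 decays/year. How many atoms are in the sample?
N = A/λ = 5.001e13 atoms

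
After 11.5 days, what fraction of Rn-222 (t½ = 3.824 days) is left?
N/N₀ = (1/2)^(t/t½) = 0.1244 = 12.4%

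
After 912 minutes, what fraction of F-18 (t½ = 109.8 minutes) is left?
N/N₀ = (1/2)^(t/t½) = 0.00316 = 0.316%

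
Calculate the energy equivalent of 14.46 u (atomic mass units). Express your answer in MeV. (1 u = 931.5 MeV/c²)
E = mc² = 13470 MeV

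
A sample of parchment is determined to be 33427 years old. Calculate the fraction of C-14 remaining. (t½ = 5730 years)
N/N₀ = (1/2)^(t/t½) = 0.01753 = 1.75%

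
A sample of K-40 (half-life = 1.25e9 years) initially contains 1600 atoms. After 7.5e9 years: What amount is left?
N = N₀(1/2)^(t/t½) = 25 atoms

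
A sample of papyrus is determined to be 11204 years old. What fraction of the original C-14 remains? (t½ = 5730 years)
N/N₀ = (1/2)^(t/t½) = 0.2579 = 25.8%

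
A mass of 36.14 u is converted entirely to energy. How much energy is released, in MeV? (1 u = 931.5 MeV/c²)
E = mc² = 33660 MeV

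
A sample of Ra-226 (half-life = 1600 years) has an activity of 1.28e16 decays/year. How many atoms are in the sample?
N = A/λ = 2.955e19 atoms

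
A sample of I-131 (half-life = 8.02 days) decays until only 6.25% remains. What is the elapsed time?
t = t½ × log₂(N₀/N) = 32.08 days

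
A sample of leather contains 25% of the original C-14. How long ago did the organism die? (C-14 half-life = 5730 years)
Age = t½ × log₂(1/ratio) = 11460 years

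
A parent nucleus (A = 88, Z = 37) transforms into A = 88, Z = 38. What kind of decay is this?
ΔA = 0, ΔZ = +1 ⇒ beta-minus decay (β⁻)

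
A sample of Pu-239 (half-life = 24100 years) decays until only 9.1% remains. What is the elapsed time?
t = t½ × log₂(N₀/N) = 83340 years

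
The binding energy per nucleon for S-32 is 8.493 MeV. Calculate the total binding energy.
B.E. = 8.493 × 32 = 271.8 MeV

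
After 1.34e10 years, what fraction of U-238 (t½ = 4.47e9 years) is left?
N/N₀ = (1/2)^(t/t½) = 0.1252 = 12.5%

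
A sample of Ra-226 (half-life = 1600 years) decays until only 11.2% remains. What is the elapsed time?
t = t½ × log₂(N₀/N) = 5053 years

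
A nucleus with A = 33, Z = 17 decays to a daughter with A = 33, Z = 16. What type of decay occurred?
ΔA = 0, ΔZ = -1 ⇒ beta-plus decay (β⁺) or electron capture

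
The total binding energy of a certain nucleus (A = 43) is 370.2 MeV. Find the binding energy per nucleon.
B.E./A = 370.2/43 = 8.609 MeV/nucleon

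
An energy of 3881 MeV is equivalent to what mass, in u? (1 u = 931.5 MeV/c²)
m = E/c² = 4.166 u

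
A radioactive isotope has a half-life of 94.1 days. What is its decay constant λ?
λ = ln(2)/t½ = 0.007366 day⁻¹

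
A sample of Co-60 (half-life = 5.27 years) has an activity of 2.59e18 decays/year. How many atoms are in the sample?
N = A/λ = 1.969e19 atoms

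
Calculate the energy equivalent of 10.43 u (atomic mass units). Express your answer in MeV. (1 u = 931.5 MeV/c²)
E = mc² = 9716 MeV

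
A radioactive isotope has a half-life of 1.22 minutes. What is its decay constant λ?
λ = ln(2)/t½ = 0.5682 minute⁻¹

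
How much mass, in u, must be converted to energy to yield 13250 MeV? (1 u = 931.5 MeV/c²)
m = E/c² = 14.22 u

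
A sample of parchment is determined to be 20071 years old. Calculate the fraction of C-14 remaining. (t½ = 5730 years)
N/N₀ = (1/2)^(t/t½) = 0.08822 = 8.82%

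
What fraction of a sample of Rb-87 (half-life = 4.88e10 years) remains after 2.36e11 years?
N/N₀ = (1/2)^(t/t½) = 0.03501 = 3.5%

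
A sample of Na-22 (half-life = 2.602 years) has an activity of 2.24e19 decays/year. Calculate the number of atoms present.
N = A/λ = 8.409e19 atoms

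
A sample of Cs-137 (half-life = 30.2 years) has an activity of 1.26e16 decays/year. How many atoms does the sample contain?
N = A/λ = 5.49e17 atoms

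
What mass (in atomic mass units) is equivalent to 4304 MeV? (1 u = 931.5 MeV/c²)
m = E/c² = 4.621 u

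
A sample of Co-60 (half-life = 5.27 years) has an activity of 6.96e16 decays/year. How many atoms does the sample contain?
N = A/λ = 5.292e17 atoms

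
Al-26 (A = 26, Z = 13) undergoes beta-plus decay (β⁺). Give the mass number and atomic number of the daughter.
Daughter: A = 26, Z = 12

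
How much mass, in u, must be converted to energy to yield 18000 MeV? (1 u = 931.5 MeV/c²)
m = E/c² = 19.32 u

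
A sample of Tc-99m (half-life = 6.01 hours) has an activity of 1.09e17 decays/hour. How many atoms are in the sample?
N = A/λ = 9.451e17 atoms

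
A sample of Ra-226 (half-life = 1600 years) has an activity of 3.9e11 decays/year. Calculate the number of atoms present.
N = A/λ = 9.002e14 atoms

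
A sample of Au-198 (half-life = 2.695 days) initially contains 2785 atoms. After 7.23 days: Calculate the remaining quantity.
N = N₀(1/2)^(t/t½) = 433.7 atoms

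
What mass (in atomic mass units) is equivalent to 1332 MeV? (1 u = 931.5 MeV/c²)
m = E/c² = 1.43 u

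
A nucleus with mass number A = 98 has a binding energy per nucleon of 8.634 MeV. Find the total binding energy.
B.E. = 8.634 × 98 = 846.1 MeV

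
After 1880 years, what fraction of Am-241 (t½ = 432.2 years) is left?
N/N₀ = (1/2)^(t/t½) = 0.04904 = 4.9%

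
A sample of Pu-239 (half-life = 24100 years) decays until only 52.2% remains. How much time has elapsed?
t = t½ × log₂(N₀/N) = 22600 years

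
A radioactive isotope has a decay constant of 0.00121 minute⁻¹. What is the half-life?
t½ = ln(2)/λ = 572.8 minutes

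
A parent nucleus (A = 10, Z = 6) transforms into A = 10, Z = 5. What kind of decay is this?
ΔA = 0, ΔZ = -1 ⇒ beta-plus decay (β⁺) or electron capture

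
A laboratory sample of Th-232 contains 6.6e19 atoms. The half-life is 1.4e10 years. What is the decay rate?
A = λN = 3.268e9 decays/year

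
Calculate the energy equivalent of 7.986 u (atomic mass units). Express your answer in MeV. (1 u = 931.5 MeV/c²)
E = mc² = 7439 MeV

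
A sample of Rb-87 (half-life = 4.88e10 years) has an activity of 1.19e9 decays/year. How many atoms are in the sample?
N = A/λ = 8.378e19 atoms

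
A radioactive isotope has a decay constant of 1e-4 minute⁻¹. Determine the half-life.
t½ = ln(2)/λ = 6931 minutes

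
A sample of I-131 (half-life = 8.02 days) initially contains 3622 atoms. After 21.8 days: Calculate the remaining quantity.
N = N₀(1/2)^(t/t½) = 550.4 atoms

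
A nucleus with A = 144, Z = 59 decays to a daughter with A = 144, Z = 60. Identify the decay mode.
ΔA = 0, ΔZ = +1 ⇒ beta-minus decay (β⁻)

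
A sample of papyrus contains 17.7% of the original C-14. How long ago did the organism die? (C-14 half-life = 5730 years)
Age = t½ × log₂(1/ratio) = 14310 years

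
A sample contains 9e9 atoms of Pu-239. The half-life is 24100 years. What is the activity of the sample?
A = λN = 2.589e5 decays/year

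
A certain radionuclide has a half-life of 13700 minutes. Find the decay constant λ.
λ = ln(2)/t½ = 5.059e-5 minute⁻¹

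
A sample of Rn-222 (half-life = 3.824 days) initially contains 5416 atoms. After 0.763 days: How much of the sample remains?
N = N₀(1/2)^(t/t½) = 4716 atoms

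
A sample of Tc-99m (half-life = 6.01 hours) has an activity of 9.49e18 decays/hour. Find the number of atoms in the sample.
N = A/λ = 8.228e19 atoms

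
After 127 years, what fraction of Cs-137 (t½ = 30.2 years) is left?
N/N₀ = (1/2)^(t/t½) = 0.05421 = 5.42%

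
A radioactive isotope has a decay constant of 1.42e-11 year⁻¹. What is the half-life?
t½ = ln(2)/λ = 4.881e10 years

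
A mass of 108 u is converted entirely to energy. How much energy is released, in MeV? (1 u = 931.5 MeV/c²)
E = mc² = 1.006e5 MeV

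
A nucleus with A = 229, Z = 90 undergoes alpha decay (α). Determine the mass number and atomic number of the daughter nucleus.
Daughter: A = 225, Z = 88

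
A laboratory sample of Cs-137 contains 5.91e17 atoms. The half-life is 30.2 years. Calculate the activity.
A = λN = 1.356e16 decays/year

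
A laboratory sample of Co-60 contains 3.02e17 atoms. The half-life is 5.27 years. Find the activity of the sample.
A = λN = 3.972e16 decays/year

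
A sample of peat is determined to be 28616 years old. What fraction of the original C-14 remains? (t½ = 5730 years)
N/N₀ = (1/2)^(t/t½) = 0.03138 = 3.14%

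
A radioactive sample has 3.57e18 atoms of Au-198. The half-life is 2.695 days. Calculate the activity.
A = λN = 9.182e17 decays/day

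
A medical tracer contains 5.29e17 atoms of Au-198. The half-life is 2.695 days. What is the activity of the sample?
A = λN = 1.361e17 decays/day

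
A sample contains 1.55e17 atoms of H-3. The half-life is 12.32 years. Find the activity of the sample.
A = λN = 8.721e15 decays/year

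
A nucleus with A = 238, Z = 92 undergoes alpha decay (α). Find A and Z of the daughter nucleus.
Daughter: A = 234, Z = 90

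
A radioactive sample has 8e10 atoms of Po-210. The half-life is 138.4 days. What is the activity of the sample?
A = λN = 4.007e8 decays/day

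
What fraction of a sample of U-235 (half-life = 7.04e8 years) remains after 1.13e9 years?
N/N₀ = (1/2)^(t/t½) = 0.3287 = 32.9%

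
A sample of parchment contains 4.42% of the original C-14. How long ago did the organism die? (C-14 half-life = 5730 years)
Age = t½ × log₂(1/ratio) = 25780 years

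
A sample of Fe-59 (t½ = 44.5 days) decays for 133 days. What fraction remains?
N/N₀ = (1/2)^(t/t½) = 0.126 = 12.6%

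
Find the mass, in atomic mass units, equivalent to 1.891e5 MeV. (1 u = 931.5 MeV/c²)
m = E/c² = 203 u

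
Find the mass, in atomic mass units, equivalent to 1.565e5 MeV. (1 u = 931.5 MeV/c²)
m = E/c² = 168 u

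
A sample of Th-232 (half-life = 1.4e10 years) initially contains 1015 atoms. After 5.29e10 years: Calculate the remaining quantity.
N = N₀(1/2)^(t/t½) = 73.96 atoms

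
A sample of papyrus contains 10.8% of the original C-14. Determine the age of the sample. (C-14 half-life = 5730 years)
Age = t½ × log₂(1/ratio) = 18400 years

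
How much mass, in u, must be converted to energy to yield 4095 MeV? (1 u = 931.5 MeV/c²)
m = E/c² = 4.396 u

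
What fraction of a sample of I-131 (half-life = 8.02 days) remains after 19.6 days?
N/N₀ = (1/2)^(t/t½) = 0.1838 = 18.4%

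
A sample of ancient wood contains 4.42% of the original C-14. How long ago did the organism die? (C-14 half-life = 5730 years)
Age = t½ × log₂(1/ratio) = 25780 years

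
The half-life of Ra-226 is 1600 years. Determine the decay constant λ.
λ = ln(2)/t½ = 4.332e-4 year⁻¹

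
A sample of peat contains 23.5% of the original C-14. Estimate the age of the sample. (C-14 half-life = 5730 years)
Age = t½ × log₂(1/ratio) = 11970 years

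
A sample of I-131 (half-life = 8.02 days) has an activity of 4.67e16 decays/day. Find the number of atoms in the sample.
N = A/λ = 5.403e17 atoms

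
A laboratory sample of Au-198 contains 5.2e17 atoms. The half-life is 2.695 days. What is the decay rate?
A = λN = 1.337e17 decays/day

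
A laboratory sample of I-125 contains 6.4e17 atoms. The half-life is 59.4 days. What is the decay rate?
A = λN = 7.468e15 decays/day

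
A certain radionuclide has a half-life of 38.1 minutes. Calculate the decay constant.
λ = ln(2)/t½ = 0.01819 minute⁻¹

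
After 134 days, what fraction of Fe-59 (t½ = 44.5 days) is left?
N/N₀ = (1/2)^(t/t½) = 0.124 = 12.4%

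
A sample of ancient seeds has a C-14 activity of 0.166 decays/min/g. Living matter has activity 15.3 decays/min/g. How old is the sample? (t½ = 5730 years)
Age = t½ × log₂(A₀/A) = 37400 years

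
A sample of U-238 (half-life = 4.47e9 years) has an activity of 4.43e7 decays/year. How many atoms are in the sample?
N = A/λ = 2.857e17 atoms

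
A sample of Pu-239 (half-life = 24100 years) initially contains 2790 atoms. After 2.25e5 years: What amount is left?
N = N₀(1/2)^(t/t½) = 4.317 atoms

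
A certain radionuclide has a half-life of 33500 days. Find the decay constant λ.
λ = ln(2)/t½ = 2.069e-5 day⁻¹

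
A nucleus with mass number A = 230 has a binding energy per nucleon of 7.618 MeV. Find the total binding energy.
B.E. = 7.618 × 230 = 1752 MeV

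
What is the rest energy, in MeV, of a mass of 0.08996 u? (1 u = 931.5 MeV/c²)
E = mc² = 83.8 MeV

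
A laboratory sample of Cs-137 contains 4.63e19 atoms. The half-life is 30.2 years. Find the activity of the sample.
A = λN = 1.063e18 decays/year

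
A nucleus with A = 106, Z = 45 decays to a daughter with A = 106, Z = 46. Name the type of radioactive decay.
ΔA = 0, ΔZ = +1 ⇒ beta-minus decay (β⁻)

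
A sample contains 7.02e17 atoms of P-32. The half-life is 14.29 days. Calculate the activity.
A = λN = 3.405e16 decays/day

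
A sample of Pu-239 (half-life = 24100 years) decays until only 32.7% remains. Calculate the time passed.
t = t½ × log₂(N₀/N) = 38860 years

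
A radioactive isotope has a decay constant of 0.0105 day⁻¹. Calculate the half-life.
t½ = ln(2)/λ = 66.01 days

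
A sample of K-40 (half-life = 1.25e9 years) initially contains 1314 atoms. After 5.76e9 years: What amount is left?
N = N₀(1/2)^(t/t½) = 53.88 atoms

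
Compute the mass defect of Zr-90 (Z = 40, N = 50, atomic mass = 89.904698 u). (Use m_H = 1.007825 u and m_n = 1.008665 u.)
Δm = Z·m_H + N·m_n − M = 0.8416 u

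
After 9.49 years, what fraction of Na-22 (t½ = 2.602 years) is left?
N/N₀ = (1/2)^(t/t½) = 0.07982 = 7.98%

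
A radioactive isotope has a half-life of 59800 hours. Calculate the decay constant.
λ = ln(2)/t½ = 1.159e-5 hour⁻¹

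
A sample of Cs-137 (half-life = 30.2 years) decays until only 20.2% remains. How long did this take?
t = t½ × log₂(N₀/N) = 69.69 years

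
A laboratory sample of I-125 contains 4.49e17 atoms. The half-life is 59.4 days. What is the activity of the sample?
A = λN = 5.239e15 decays/day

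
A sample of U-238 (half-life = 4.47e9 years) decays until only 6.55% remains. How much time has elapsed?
t = t½ × log₂(N₀/N) = 1.758e10 years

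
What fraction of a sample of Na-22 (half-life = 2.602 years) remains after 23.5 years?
N/N₀ = (1/2)^(t/t½) = 0.001911 = 0.191%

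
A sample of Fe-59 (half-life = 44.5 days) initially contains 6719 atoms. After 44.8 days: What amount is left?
N = N₀(1/2)^(t/t½) = 3344 atoms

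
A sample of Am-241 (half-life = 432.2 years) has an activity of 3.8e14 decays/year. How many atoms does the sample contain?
N = A/λ = 2.369e17 atoms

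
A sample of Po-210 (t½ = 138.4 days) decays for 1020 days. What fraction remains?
N/N₀ = (1/2)^(t/t½) = 0.006045 = 0.605%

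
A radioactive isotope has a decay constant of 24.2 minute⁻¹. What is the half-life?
t½ = ln(2)/λ = 0.02864 minutes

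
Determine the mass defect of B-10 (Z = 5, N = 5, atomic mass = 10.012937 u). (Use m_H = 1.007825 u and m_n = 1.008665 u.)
Δm = Z·m_H + N·m_n − M = 0.06951 u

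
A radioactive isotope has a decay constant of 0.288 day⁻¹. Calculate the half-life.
t½ = ln(2)/λ = 2.407 days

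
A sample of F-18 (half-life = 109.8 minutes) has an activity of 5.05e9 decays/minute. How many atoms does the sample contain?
N = A/λ = 8e11 atoms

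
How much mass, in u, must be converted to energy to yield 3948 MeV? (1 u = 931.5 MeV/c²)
m = E/c² = 4.238 u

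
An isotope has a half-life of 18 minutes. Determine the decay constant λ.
λ = ln(2)/t½ = 0.03851 minute⁻¹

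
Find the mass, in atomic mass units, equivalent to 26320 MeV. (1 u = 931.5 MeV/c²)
m = E/c² = 28.26 u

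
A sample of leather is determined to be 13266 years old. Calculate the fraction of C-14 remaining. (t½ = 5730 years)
N/N₀ = (1/2)^(t/t½) = 0.2009 = 20.1%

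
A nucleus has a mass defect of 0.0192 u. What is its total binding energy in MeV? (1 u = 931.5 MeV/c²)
B.E. = Δm × 931.5 = 17.88 MeV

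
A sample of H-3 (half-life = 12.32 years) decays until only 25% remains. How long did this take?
t = t½ × log₂(N₀/N) = 24.64 years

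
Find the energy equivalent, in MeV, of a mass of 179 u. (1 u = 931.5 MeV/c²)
E = mc² = 1.667e5 MeV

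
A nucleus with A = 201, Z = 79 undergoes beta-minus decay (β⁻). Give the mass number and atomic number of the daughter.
Daughter: A = 201, Z = 80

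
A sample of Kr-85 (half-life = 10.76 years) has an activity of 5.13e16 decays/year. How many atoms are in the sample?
N = A/λ = 7.964e17 atoms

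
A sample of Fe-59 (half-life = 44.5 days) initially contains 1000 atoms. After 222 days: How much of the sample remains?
N = N₀(1/2)^(t/t½) = 31.49 atoms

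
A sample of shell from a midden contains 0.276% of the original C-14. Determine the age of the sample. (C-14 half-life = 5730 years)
Age = t½ × log₂(1/ratio) = 48710 years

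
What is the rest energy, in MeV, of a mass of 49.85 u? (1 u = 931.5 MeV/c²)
E = mc² = 46440 MeV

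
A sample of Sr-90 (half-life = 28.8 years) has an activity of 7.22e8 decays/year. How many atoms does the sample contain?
N = A/λ = 3e10 atoms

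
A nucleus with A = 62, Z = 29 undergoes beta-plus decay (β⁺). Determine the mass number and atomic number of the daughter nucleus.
Daughter: A = 62, Z = 28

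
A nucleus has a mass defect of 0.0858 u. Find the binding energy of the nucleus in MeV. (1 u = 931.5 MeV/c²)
B.E. = Δm × 931.5 = 79.92 MeV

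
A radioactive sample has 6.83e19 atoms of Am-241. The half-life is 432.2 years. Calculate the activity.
A = λN = 1.095e17 decays/year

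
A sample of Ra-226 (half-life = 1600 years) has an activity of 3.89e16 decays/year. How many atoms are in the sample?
N = A/λ = 8.979e19 atoms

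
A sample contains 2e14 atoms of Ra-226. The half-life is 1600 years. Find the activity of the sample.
A = λN = 8.664e10 decays/year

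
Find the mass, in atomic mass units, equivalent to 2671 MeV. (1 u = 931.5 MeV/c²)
m = E/c² = 2.867 u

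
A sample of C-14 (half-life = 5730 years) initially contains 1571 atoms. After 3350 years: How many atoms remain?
N = N₀(1/2)^(t/t½) = 1048 atoms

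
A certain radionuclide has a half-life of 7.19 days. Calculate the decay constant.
λ = ln(2)/t½ = 0.0964 day⁻¹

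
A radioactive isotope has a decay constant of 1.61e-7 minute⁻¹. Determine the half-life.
t½ = ln(2)/λ = 4.305e6 minutes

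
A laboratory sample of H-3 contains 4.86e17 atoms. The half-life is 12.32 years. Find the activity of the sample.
A = λN = 2.734e16 decays/year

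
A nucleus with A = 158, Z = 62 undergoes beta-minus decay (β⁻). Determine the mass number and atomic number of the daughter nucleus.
Daughter: A = 158, Z = 63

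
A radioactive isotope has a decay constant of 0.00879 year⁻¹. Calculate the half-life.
t½ = ln(2)/λ = 78.86 years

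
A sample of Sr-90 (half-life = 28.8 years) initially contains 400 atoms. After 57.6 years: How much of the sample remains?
N = N₀(1/2)^(t/t½) = 100 atoms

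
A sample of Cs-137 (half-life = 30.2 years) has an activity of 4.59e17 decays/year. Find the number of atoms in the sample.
N = A/λ = 2e19 atoms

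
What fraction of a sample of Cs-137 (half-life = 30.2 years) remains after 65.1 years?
N/N₀ = (1/2)^(t/t½) = 0.2244 = 22.4%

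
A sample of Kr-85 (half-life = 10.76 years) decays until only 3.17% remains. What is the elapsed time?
t = t½ × log₂(N₀/N) = 53.58 years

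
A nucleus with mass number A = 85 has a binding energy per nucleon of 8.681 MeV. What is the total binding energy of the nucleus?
B.E. = 8.681 × 85 = 737.9 MeV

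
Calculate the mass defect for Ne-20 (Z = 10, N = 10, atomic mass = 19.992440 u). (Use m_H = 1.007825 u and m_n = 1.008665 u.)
Δm = Z·m_H + N·m_n − M = 0.1725 u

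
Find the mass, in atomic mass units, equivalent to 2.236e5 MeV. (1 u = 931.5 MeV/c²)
m = E/c² = 240 u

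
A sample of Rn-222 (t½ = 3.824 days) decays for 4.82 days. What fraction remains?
N/N₀ = (1/2)^(t/t½) = 0.4174 = 41.7%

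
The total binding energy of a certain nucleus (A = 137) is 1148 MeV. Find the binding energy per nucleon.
B.E./A = 1148/137 = 8.38 MeV/nucleon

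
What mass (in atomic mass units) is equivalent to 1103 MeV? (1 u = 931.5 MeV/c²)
m = E/c² = 1.184 u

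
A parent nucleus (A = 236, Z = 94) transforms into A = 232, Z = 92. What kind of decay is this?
ΔA = -4, ΔZ = -2 ⇒ alpha decay (α)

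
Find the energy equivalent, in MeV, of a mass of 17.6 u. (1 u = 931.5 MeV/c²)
E = mc² = 16390 MeV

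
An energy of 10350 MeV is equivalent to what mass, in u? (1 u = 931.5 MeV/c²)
m = E/c² = 11.11 u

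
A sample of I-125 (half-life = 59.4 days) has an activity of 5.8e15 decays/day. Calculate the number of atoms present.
N = A/λ = 4.97e17 atoms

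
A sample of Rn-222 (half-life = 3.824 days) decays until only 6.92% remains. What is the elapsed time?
t = t½ × log₂(N₀/N) = 14.73 days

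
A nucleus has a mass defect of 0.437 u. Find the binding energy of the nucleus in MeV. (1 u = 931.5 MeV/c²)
B.E. = Δm × 931.5 = 407.1 MeV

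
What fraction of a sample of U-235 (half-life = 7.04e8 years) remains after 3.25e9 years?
N/N₀ = (1/2)^(t/t½) = 0.04077 = 4.08%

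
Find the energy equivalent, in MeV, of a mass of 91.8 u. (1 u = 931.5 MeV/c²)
E = mc² = 85510 MeV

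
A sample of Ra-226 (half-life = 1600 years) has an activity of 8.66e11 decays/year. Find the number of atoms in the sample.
N = A/λ = 1.999e15 atoms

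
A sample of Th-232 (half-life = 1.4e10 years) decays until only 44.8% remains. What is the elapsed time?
t = t½ × log₂(N₀/N) = 1.622e10 years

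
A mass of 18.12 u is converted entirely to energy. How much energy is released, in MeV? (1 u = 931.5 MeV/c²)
E = mc² = 16880 MeV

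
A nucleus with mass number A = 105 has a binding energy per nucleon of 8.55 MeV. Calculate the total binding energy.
B.E. = 8.55 × 105 = 897.8 MeV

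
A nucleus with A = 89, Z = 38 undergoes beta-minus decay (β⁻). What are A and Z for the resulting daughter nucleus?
Daughter: A = 89, Z = 39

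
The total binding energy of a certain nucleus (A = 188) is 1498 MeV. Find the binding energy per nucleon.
B.E./A = 1498/188 = 7.968 MeV/nucleon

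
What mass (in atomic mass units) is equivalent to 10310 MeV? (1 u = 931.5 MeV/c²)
m = E/c² = 11.07 u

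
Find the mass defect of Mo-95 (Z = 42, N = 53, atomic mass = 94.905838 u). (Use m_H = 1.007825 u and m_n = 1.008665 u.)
Δm = Z·m_H + N·m_n − M = 0.8821 u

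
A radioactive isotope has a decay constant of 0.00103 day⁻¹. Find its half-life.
t½ = ln(2)/λ = 673 days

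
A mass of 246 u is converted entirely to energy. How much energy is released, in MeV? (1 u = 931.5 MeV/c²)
E = mc² = 2.291e5 MeV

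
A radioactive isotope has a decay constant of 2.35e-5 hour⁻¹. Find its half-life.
t½ = ln(2)/λ = 29500 hours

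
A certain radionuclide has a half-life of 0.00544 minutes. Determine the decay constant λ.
λ = ln(2)/t½ = 127.4 minute⁻¹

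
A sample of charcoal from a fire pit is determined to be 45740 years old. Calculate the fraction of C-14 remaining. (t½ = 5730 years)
N/N₀ = (1/2)^(t/t½) = 0.003954 = 0.395%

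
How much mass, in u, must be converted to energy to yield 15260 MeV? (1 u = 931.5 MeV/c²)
m = E/c² = 16.38 u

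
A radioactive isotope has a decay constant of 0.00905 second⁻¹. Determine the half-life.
t½ = ln(2)/λ = 76.59 seconds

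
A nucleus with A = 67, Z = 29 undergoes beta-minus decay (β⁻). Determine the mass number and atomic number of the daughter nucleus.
Daughter: A = 67, Z = 30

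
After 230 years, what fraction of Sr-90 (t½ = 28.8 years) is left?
N/N₀ = (1/2)^(t/t½) = 0.003944 = 0.394%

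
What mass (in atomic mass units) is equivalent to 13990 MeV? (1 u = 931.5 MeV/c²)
m = E/c² = 15.02 u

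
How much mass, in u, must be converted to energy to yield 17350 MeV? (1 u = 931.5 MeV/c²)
m = E/c² = 18.63 u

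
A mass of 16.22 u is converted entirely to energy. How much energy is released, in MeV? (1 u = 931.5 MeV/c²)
E = mc² = 15110 MeV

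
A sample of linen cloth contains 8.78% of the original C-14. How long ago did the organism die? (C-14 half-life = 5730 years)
Age = t½ × log₂(1/ratio) = 20110 years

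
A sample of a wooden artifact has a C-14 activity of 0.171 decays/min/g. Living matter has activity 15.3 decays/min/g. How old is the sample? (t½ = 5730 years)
Age = t½ × log₂(A₀/A) = 37150 years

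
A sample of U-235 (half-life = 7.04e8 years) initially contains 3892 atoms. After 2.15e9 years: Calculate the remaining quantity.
N = N₀(1/2)^(t/t½) = 468.6 atoms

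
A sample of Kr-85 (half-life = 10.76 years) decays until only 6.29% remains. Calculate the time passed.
t = t½ × log₂(N₀/N) = 42.94 years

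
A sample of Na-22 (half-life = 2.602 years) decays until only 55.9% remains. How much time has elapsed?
t = t½ × log₂(N₀/N) = 2.183 years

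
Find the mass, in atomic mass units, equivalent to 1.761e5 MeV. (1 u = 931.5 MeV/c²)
m = E/c² = 189 u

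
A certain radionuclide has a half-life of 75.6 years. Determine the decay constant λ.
λ = ln(2)/t½ = 0.009169 year⁻¹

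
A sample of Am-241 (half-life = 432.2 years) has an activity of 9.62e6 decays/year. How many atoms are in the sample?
N = A/λ = 5.998e9 atoms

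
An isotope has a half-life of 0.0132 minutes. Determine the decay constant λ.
λ = ln(2)/t½ = 52.51 minute⁻¹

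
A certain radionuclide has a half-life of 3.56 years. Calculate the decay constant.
λ = ln(2)/t½ = 0.1947 year⁻¹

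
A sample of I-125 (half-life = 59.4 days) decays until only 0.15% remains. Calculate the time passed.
t = t½ × log₂(N₀/N) = 557.2 days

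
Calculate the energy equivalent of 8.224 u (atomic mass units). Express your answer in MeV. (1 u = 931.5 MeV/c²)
E = mc² = 7661 MeV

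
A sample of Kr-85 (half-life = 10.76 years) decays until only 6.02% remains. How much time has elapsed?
t = t½ × log₂(N₀/N) = 43.62 years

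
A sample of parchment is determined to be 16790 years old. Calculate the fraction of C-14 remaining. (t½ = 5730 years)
N/N₀ = (1/2)^(t/t½) = 0.1312 = 13.1%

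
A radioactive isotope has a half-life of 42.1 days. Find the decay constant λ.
λ = ln(2)/t½ = 0.01646 day⁻¹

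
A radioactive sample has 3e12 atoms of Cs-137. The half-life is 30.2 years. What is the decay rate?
A = λN = 6.886e10 decays/year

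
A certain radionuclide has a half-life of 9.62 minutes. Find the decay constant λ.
λ = ln(2)/t½ = 0.07205 minute⁻¹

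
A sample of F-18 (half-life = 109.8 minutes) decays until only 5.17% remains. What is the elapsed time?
t = t½ × log₂(N₀/N) = 469.3 minutes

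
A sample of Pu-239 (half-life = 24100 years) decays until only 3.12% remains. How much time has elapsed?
t = t½ × log₂(N₀/N) = 1.206e5 years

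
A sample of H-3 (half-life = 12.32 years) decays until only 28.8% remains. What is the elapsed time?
t = t½ × log₂(N₀/N) = 22.12 years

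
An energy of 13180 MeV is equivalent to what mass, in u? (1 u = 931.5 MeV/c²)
m = E/c² = 14.15 u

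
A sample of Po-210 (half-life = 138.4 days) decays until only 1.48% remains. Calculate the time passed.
t = t½ × log₂(N₀/N) = 841.2 days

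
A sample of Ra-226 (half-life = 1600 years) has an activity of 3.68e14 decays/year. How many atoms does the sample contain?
N = A/λ = 8.495e17 atoms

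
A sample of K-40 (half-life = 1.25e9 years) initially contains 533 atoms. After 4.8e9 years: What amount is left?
N = N₀(1/2)^(t/t½) = 37.22 atoms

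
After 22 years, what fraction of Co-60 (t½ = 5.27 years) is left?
N/N₀ = (1/2)^(t/t½) = 0.05538 = 5.54%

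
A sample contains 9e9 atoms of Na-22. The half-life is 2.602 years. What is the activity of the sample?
A = λN = 2.398e9 decays/year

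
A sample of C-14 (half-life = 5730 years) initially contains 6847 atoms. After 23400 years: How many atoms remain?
N = N₀(1/2)^(t/t½) = 403.8 atoms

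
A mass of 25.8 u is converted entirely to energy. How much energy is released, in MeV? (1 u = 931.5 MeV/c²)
E = mc² = 24030 MeV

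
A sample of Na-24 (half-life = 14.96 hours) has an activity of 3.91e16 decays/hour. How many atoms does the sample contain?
N = A/λ = 8.439e17 atoms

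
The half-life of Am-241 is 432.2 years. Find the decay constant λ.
λ = ln(2)/t½ = 0.001604 year⁻¹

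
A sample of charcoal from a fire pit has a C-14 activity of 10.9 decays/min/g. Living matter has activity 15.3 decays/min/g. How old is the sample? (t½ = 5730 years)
Age = t½ × log₂(A₀/A) = 2803 years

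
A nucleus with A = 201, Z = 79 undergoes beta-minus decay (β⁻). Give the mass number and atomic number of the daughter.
Daughter: A = 201, Z = 80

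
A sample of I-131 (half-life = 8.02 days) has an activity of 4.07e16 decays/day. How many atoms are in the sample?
N = A/λ = 4.709e17 atoms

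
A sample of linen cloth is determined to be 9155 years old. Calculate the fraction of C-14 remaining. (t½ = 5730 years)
N/N₀ = (1/2)^(t/t½) = 0.3304 = 33%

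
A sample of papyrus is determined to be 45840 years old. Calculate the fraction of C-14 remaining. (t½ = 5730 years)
N/N₀ = (1/2)^(t/t½) = 0.003906 = 0.391%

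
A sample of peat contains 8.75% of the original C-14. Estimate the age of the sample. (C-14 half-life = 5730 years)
Age = t½ × log₂(1/ratio) = 20140 years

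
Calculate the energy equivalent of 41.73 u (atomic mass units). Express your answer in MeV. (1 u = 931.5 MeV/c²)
E = mc² = 38870 MeV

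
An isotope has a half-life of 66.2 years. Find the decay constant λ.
λ = ln(2)/t½ = 0.01047 year⁻¹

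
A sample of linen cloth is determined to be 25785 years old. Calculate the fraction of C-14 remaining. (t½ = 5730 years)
N/N₀ = (1/2)^(t/t½) = 0.04419 = 4.42%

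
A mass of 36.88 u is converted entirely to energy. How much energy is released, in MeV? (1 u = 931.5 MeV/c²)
E = mc² = 34350 MeV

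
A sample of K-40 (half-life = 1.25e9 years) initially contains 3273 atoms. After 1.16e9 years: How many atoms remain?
N = N₀(1/2)^(t/t½) = 1720 atoms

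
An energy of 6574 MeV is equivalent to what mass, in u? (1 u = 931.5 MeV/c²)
m = E/c² = 7.057 u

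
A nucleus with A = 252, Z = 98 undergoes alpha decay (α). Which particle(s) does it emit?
α particle = ⁴₂He (2 protons + 2 neutrons)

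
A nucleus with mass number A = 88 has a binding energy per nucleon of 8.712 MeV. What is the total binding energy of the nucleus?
B.E. = 8.712 × 88 = 766.7 MeV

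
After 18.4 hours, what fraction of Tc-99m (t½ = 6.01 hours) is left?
N/N₀ = (1/2)^(t/t½) = 0.1198 = 12%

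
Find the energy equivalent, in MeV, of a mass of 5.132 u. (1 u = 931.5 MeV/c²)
E = mc² = 4780 MeV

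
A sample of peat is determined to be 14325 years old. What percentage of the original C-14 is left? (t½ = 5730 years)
N/N₀ = (1/2)^(t/t½) = 0.1768 = 17.7%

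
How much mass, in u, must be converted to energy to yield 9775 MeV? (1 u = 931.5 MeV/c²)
m = E/c² = 10.49 u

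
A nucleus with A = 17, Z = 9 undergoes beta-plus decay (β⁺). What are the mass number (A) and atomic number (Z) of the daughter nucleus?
Daughter: A = 17, Z = 8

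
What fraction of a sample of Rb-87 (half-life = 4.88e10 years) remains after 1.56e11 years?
N/N₀ = (1/2)^(t/t½) = 0.1091 = 10.9%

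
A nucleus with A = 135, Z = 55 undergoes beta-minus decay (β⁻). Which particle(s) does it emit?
β⁻: electron (e⁻) + antineutrino (ν̄ₑ)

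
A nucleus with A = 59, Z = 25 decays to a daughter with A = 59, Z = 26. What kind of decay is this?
ΔA = 0, ΔZ = +1 ⇒ beta-minus decay (β⁻)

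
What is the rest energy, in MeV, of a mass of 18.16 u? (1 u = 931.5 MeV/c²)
E = mc² = 16920 MeV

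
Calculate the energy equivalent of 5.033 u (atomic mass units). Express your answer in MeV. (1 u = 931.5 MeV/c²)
E = mc² = 4688 MeV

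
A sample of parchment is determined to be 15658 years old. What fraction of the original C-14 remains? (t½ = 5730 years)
N/N₀ = (1/2)^(t/t½) = 0.1505 = 15%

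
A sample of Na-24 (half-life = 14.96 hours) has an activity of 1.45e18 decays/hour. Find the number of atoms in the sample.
N = A/λ = 3.129e19 atoms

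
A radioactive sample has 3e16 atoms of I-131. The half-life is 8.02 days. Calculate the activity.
A = λN = 2.593e15 decays/day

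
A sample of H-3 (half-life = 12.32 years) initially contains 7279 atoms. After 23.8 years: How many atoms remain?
N = N₀(1/2)^(t/t½) = 1908 atoms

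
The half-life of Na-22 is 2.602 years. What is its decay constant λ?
λ = ln(2)/t½ = 0.2664 year⁻¹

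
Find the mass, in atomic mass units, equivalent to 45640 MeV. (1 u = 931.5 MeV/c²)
m = E/c² = 49 u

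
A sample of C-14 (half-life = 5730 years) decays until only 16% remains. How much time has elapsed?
t = t½ × log₂(N₀/N) = 15150 years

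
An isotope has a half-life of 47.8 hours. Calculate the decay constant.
λ = ln(2)/t½ = 0.0145 hour⁻¹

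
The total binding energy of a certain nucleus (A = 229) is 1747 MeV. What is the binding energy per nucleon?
B.E./A = 1747/229 = 7.629 MeV/nucleon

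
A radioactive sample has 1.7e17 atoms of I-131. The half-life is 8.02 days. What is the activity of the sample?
A = λN = 1.469e16 decays/day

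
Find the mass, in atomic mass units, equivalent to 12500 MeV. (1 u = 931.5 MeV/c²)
m = E/c² = 13.42 u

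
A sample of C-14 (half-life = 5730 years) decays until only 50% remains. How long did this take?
t = t½ × log₂(N₀/N) = 5730 years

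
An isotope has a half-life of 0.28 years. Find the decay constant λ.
λ = ln(2)/t½ = 2.476 year⁻¹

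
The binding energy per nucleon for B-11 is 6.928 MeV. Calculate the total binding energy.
B.E. = 6.928 × 11 = 76.21 MeV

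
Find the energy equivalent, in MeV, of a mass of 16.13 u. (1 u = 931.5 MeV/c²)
E = mc² = 15030 MeV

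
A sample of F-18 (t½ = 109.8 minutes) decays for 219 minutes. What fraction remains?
N/N₀ = (1/2)^(t/t½) = 0.2509 = 25.1%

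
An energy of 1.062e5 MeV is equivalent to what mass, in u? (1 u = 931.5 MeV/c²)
m = E/c² = 114 u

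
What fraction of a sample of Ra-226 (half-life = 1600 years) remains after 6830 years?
N/N₀ = (1/2)^(t/t½) = 0.05188 = 5.19%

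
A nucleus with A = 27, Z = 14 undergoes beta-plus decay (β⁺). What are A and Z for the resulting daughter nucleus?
Daughter: A = 27, Z = 13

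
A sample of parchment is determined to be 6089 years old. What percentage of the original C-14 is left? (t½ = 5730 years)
N/N₀ = (1/2)^(t/t½) = 0.4788 = 47.9%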